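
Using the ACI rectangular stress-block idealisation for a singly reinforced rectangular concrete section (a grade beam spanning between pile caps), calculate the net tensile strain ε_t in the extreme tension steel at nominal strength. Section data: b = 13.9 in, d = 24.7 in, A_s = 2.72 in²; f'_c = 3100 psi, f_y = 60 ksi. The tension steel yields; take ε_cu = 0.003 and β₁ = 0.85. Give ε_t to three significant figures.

a = A_s f_y/(0.85 f'_c b) = 4.456 in.
β₁ = 0.85, so c = a/β₁ = 4.456/0.85 = 5.242 in.
From the linear strain diagram with ε_cu = 0.003: ε_t = 0.003 (d − c)/c = 0.003 × (24.7 − 5.242)/5.242 = 0.0111.
Since ε_t ≥ 0.005, the section is tension-controlled.

ε_t ≈ 0.0111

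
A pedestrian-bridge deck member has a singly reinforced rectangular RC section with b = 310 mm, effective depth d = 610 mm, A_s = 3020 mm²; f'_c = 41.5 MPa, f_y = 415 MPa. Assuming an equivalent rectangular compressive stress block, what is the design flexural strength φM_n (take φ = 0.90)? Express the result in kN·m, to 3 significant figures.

φM_n ≈ 623 kN·m

T = A_s f_y = 3020 × 415 = 1253300 N = 1253.3 kN.
From C = T: a = T/(0.85 f'_c b) = 1253300/(0.85 × 41.5 × 310) = 114.61 mm.
M_n = T(d − a/2) = 1253.3 kN × (610 − 57.305) mm = 692.69 kN·m.
φM_n = 0.90 × 692.69 = 623.42 kN·m.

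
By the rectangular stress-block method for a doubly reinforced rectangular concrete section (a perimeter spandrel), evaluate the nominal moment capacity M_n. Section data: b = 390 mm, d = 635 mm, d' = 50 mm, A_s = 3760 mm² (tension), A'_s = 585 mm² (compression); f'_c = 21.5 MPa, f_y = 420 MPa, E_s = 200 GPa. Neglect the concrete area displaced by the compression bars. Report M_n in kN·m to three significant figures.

Assume both tension and compression steel yield.
Net tension couple steel: A_s − A'_s = 3175 mm².
a = (A_s − A'_s) f_y / (0.85 f'_c b) = 1333500/(0.85 × 21.5 × 390) = 187.10 mm.
c = a/β₁ = 187.10/0.85 = 220.12 mm; ε'_s = 0.003(c − d')/c = 0.0023 ≥ f_y/E_s = 0.0021, so compression steel does yield.
M_n = (A_s − A'_s) f_y (d − a/2) + A'_s f_y (d − d') = [1333500 × (635 − 93.55) + 245700 × (635 − 50)] × 10⁻⁶ = 722.02 + 143.73 = 865.75 kN·m.

M_n ≈ 866 kN·m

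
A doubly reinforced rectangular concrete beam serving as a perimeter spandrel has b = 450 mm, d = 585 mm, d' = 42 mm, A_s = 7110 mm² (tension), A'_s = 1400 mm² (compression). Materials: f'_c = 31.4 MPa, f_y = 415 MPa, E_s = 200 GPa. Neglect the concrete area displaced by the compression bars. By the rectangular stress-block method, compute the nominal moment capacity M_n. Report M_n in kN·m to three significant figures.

M_n ≈ 1470 kN·m

Assume both tension and compression steel yield.
Net tension couple steel: A_s − A'_s = 5710 mm².
a = (A_s − A'_s) f_y / (0.85 f'_c b) = 2369650/(0.85 × 31.4 × 450) = 197.30 mm.
c = a/β₁ = 197.30/0.826 = 238.86 mm; ε'_s = 0.003(c − d')/c = 0.0025 ≥ f_y/E_s = 0.0021, so compression steel does yield.
M_n = (A_s − A'_s) f_y (d − a/2) + A'_s f_y (d − d') = [2369650 × (585 − 98.65) + 581000 × (585 − 42)] × 10⁻⁶ = 1152.48 + 315.48 = 1467.96 kN·m.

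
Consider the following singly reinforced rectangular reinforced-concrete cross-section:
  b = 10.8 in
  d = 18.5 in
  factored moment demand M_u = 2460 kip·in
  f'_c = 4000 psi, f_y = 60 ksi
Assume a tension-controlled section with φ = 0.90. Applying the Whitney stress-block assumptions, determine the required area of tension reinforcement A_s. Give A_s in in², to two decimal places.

M_n = M_u/φ = 2460/0.90 = 2733.33 kip·in.
From M_n = 0.85 f'_c a b (d − a/2):
a = d − √(d² − 2M_n/(0.85 f'_c b)) = 18.5 − √(18.5² − 2 × 2733.33/(0.85 × 4 × 10.8)) = 4.594 in.
A_s = 0.85 f'_c a b / f_y = 0.85 × 4 × 4.594 × 10.8 / 60 = 2.812 in².

A_s ≈ 2.81 in²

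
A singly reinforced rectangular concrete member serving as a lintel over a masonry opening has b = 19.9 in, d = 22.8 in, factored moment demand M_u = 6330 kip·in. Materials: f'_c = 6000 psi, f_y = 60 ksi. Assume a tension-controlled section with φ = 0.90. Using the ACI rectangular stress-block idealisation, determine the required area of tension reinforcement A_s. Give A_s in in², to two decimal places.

A_s ≈ 5.54 in²

M_n = M_u/φ = 6330/0.90 = 7033.33 kip·in.
From M_n = 0.85 f'_c a b (d − a/2):
a = d − √(d² − 2M_n/(0.85 f'_c b)) = 22.8 − √(22.8² − 2 × 7033.33/(0.85 × 6 × 19.9)) = 3.275 in.
A_s = 0.85 f'_c a b / f_y = 0.85 × 6 × 3.275 × 19.9 / 60 = 5.540 in².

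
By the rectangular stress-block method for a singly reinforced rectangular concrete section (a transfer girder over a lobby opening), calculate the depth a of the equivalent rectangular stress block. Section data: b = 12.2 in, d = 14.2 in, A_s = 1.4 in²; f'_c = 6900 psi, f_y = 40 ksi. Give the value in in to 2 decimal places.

a ≈ 0.78 in

T = A_s f_y = 1.4 × 40 = 56 kips.
a = T/(0.85 f'_c b) = 56/(0.85 × 6.9 × 12.2) = 0.78 in.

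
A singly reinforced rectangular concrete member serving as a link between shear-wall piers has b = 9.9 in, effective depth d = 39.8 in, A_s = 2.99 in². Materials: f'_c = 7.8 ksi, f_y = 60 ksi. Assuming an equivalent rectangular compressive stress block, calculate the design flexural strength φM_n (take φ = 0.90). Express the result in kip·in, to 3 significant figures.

φM_n ≈ 6210 kip·in

T = A_s f_y = 2.99 × 60 = 179.4 kips.
a = T/(0.85 f'_c b) = 179.4/(0.85 × 7.8 × 9.9) = 2.733 in.
M_n = T(d − a/2) = 179.4 × (39.8 − 1.3665) = 6895.0 kip·in.
φM_n = 0.90 × 6895.0 = 6205.5 kip·in.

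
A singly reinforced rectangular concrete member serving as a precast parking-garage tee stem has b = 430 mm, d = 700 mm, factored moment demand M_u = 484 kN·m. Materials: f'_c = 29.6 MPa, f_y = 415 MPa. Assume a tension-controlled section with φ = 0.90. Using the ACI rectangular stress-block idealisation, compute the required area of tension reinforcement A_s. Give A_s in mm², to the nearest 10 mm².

M_n = M_u/φ = 484/0.90 = 537.778 kN·m.
With M_n = 0.85 f'_c a b (d − a/2), solve the quadratic for a:
a = d − √(d² − 2M_n/(0.85 f'_c b)) = 700 − √(700² − 2 × 537.778×10⁶/(0.85 × 29.6 × 430)) = 75.03 mm.
A_s = 0.85 f'_c a b / f_y = 0.85 × 29.6 × 75.03 × 430 / 415 = 1956.0 mm².

A_s ≈ 1960 mm²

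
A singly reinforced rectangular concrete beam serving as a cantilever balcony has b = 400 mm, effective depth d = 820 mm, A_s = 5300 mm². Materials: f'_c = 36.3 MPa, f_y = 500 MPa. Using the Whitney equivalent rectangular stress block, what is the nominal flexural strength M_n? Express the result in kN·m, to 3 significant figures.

M_n ≈ 1890 kN·m

T = A_s f_y = 5300 × 500 = 2650000 N = 2650 kN.
From C = T: a = T/(0.85 f'_c b) = 2650000/(0.85 × 36.3 × 400) = 214.71 mm.
M_n = T(d − a/2) = 2650 kN × (820 − 107.355) mm = 1888.51 kN·m.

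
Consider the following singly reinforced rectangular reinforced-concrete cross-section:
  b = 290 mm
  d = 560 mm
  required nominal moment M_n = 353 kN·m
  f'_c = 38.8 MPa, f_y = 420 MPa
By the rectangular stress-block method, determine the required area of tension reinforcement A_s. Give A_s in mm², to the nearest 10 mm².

A_s ≈ 1600 mm²

With M_n = 0.85 f'_c a b (d − a/2), solve the quadratic for a:
a = d − √(d² − 2M_n/(0.85 f'_c b)) = 560 − √(560² − 2 × 353×10⁶/(0.85 × 38.8 × 290)) = 70.32 mm.
A_s = 0.85 f'_c a b / f_y = 0.85 × 38.8 × 70.32 × 290 / 420 = 1601.3 mm².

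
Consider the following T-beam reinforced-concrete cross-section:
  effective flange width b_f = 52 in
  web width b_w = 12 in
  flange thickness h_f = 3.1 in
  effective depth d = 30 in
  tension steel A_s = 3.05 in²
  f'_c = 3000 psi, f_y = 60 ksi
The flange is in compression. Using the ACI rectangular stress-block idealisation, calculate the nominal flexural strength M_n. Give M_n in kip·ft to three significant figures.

M_n ≈ 447 kip·ft

Tension: T = A_s f_y = 3.05 × 60 = 183 kips.
Try a within the flange: a = T/(0.85 f'_c b_f) = 183/(0.85 × 3 × 52) = 1.380 in.
Since a = 1.380 ≤ h_f = 3.1 in, the stress block lies entirely in the flange; analyse as a rectangular beam of width b_f.
M_n = T(d − a/2) = 183 × (30 − 0.69) = 5363.7 kip·in.
M_n = 5363.7/12 = 446.98 kip·ft.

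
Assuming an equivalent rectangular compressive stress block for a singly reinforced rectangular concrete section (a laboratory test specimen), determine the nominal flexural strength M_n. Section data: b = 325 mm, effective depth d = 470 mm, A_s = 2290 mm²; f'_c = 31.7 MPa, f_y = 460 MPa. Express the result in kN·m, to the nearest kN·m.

M_n ≈ 432 kN·m

T = A_s f_y = 2290 × 460 = 1053400 N = 1053.4 kN.
From C = T: a = T/(0.85 f'_c b) = 1053400/(0.85 × 31.7 × 325) = 120.29 mm.
M_n = T(d − a/2) = 1053.4 kN × (470 − 60.145) mm = 431.74 kN·m.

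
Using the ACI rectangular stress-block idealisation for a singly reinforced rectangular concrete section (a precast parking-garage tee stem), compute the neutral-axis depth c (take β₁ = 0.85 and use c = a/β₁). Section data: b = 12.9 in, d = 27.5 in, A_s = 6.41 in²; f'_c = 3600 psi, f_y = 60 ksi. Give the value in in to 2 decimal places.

T = A_s f_y = 6.41 × 60 = 384.6 kips.
a = T/(0.85 f'_c b) = 384.6/(0.85 × 3.6 × 12.9) = 9.7431 in.
With β₁ = 0.85, c = a/β₁ = 9.7431/0.85 = 11.46 in.

c ≈ 11.46 in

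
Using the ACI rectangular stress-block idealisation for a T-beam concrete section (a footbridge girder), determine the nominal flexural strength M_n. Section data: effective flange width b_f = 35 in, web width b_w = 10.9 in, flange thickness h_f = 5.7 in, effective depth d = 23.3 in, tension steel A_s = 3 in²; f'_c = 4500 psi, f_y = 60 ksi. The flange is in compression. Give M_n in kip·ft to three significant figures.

Tension: T = A_s f_y = 3 × 60 = 180 kips.
Try a within the flange: a = T/(0.85 f'_c b_f) = 180/(0.85 × 4.5 × 35) = 1.345 in.
Since a = 1.345 ≤ h_f = 5.7 in, the stress block lies entirely in the flange; analyse as a rectangular beam of width b_f.
M_n = T(d − a/2) = 180 × (23.3 − 0.6725) = 4073.0 kip·in.
M_n = 4073.0/12 = 339.42 kip·ft.

M_n ≈ 339 kip·ft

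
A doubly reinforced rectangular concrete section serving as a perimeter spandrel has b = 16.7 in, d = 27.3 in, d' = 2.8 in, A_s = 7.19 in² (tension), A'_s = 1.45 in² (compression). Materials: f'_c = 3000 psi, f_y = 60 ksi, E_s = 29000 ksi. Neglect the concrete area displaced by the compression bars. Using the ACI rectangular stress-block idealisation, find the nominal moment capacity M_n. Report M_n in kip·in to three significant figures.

M_n ≈ 10100 kip·in

Assume both steels yield.
a = (A_s − A'_s) f_y/(0.85 f'_c b) = (7.19 − 1.45) × 60/(0.85 × 3 × 16.7) = 8.087 in.
c = a/β₁ = 8.087/0.85 = 9.514 in; ε'_s = 0.003(c − d')/c = 0.0021 ≥ ε_y = 0.0021, so the compression steel yields.
M_n = (A_s − A'_s) f_y (d − a/2) + A'_s f_y (d − d') = 344.4 × (27.3 − 4.0435) + 87 × (27.3 − 2.8) = 8009.5 + 2131.5 = 10141.0 kip·in.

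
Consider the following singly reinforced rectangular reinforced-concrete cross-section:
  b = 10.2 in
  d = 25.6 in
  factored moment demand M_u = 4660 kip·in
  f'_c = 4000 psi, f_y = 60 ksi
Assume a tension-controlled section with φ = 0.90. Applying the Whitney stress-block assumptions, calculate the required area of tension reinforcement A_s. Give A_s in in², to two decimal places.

M_n = M_u/φ = 4660/0.90 = 5177.78 kip·in.
From M_n = 0.85 f'_c a b (d − a/2):
a = d − √(d² − 2M_n/(0.85 f'_c b)) = 25.6 − √(25.6² − 2 × 5177.78/(0.85 × 4 × 10.2)) = 6.712 in.
A_s = 0.85 f'_c a b / f_y = 0.85 × 4 × 6.712 × 10.2 / 60 = 3.880 in².

A_s ≈ 3.88 in²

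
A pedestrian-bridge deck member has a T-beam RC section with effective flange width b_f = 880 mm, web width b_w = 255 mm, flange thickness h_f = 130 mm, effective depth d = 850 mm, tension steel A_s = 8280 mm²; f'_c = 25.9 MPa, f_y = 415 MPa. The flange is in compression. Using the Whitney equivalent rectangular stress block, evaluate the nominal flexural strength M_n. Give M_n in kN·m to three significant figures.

Tension: T = A_s f_y = 8280 × 415 = 3436200 N.
Try a within the flange: a = T/(0.85 f'_c b_f) = 3436200/(0.85 × 25.9 × 880) = 177.37 mm.
a = 177.37 > h_f = 130 mm: the block extends into the web. Split into flange-overhang and web parts.
C_f = 0.85 f'_c (b_f − b_w) h_f = 0.85 × 25.9 × (880 − 255) × 130 = 1788719 N.
Remaining web compression depth: a_w = (T − C_f)/(0.85 f'_c b_w) = (3436200 − 1788719)/(0.85 × 25.9 × 255) = 293.47 mm.
M_n = C_f(d − h_f/2) + (T − C_f)(d − a_w/2) = 1788719 × (850 − 65) + 1647481 × (850 − 146.735) = 1404.14 + 1158.62 = 2562.76 × 10⁶ N·mm.
M_n = 2562.76 kN·m.

M_n ≈ 2560 kN·m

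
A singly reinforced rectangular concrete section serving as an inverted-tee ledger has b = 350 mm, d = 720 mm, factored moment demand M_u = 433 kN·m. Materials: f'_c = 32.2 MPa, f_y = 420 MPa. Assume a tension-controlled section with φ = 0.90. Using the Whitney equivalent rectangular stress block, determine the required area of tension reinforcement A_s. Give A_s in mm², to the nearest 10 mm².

A_s ≈ 1680 mm²

M_n = M_u/φ = 433/0.90 = 481.111 kN·m.
With M_n = 0.85 f'_c a b (d − a/2), solve the quadratic for a:
a = d − √(d² − 2M_n/(0.85 f'_c b)) = 720 − √(720² − 2 × 481.111×10⁶/(0.85 × 32.2 × 350)) = 73.51 mm.
A_s = 0.85 f'_c a b / f_y = 0.85 × 32.2 × 73.51 × 350 / 420 = 1676.6 mm².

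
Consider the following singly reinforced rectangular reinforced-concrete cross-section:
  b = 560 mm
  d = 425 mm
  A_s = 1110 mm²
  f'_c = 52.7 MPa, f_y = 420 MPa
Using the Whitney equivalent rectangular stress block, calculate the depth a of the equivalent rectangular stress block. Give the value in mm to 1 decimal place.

a ≈ 18.6 mm

T = A_s f_y = 1110 × 420 = 466200 N = 466.2 kN.
Setting C = 0.85 f'_c a b equal to T: a = 466200/(0.85 × 52.7 × 560) = 18.6 mm.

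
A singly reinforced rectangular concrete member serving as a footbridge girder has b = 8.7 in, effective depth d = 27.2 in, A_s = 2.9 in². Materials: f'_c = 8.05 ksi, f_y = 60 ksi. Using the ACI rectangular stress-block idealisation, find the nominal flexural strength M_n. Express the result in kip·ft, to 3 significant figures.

M_n ≈ 373 kip·ft

T = A_s f_y = 2.9 × 60 = 174 kips.
a = T/(0.85 f'_c b) = 174/(0.85 × 8.05 × 8.7) = 2.923 in.
M_n = T(d − a/2) = 174 × (27.2 − 1.4615) = 4478.5 kip·in = 4478.5/12 = 373.21 kip·ft.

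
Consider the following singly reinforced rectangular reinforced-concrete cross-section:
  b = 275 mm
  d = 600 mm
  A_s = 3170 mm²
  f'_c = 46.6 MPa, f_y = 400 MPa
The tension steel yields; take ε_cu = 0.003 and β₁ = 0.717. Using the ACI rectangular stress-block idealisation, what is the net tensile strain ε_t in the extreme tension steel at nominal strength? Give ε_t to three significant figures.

a = A_s f_y/(0.85 f'_c b) = 116.41 mm.
β₁ = 0.717, so c = a/β₁ = 116.41/0.717 = 162.36 mm.
From the linear strain diagram with ε_cu = 0.003: ε_t = 0.003 (d − c)/c = 0.003 × (600 − 162.36)/162.36 = 0.00809.
Since ε_t ≥ 0.005, the section is tension-controlled.

ε_t ≈ 0.00809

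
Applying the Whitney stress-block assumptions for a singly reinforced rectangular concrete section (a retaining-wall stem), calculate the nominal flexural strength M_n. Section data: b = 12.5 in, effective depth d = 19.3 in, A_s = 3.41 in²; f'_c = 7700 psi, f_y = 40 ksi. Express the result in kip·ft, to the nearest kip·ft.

M_n ≈ 210 kip·ft

T = A_s f_y = 3.41 × 40 = 136.4 kips.
a = T/(0.85 f'_c b) = 136.4/(0.85 × 7.7 × 12.5) = 1.667 in.
M_n = T(d − a/2) = 136.4 × (19.3 − 0.8335) = 2518.8 kip·in = 2518.8/12 = 209.90 kip·ft.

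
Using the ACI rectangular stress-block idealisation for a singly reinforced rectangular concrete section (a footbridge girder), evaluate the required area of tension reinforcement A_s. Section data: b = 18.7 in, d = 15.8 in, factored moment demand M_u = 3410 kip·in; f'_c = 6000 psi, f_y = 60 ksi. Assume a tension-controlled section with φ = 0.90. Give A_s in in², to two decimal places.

A_s ≈ 4.38 in²

M_n = M_u/φ = 3410/0.90 = 3788.89 kip·in.
From M_n = 0.85 f'_c a b (d − a/2):
a = d − √(d² − 2M_n/(0.85 f'_c b)) = 15.8 − √(15.8² − 2 × 3788.89/(0.85 × 6 × 18.7)) = 2.755 in.
A_s = 0.85 f'_c a b / f_y = 0.85 × 6 × 2.755 × 18.7 / 60 = 4.379 in².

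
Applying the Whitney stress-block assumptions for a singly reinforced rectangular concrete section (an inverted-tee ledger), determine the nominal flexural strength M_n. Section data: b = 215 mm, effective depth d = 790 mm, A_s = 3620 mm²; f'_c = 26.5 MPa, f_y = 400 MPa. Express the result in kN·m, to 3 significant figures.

T = A_s f_y = 3620 × 400 = 1448000 N = 1448 kN.
From C = T: a = T/(0.85 f'_c b) = 1448000/(0.85 × 26.5 × 215) = 299.00 mm.
M_n = T(d − a/2) = 1448 kN × (790 − 149.5) mm = 927.44 kN·m.

M_n ≈ 927 kN·m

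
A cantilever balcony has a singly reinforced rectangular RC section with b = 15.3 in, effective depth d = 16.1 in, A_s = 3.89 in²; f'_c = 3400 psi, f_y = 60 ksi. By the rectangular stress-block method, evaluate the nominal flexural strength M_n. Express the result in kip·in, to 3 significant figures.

T = A_s f_y = 3.89 × 60 = 233.4 kips.
a = T/(0.85 f'_c b) = 233.4/(0.85 × 3.4 × 15.3) = 5.279 in.
M_n = T(d − a/2) = 233.4 × (16.1 − 2.6395) = 3141.7 kip·in.

M_n ≈ 3140 kip·in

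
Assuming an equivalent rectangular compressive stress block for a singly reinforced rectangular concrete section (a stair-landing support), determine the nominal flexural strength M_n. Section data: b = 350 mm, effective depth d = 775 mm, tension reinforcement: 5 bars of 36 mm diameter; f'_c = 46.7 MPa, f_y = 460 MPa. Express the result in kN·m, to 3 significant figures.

A_s = 5 × 1018 = 5090 mm².
T = A_s f_y = 5090 × 460 = 2341400 N = 2341.4 kN.
From C = T: a = T/(0.85 f'_c b) = 2341400/(0.85 × 46.7 × 350) = 168.53 mm.
M_n = T(d − a/2) = 2341.4 kN × (775 − 84.265) mm = 1617.29 kN·m.

M_n ≈ 1620 kN·m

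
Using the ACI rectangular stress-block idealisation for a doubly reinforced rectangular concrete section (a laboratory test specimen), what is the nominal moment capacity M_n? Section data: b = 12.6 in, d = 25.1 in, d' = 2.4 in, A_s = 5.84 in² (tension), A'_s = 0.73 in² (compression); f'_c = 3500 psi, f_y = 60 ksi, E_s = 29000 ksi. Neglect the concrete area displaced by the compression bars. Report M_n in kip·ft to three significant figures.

M_n ≈ 620 kip·ft

Assume both steels yield.
a = (A_s − A'_s) f_y/(0.85 f'_c b) = (5.84 − 0.73) × 60/(0.85 × 3.5 × 12.6) = 8.179 in.
c = a/β₁ = 8.179/0.85 = 9.622 in; ε'_s = 0.003(c − d')/c = 0.0023 ≥ ε_y = 0.0021, so the compression steel yields.
M_n = (A_s − A'_s) f_y (d − a/2) + A'_s f_y (d − d') = 306.6 × (25.1 − 4.0895) + 43.8 × (25.1 − 2.4) = 6441.8 + 994.3 = 7436.1 kip·in = 7436.1/12 = 619.68 kip·ft.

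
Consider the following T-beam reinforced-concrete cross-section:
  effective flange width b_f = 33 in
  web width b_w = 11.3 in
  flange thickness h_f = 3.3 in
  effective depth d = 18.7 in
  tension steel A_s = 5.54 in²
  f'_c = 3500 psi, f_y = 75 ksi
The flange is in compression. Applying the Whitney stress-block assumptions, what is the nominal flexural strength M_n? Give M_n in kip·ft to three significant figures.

Tension: T = A_s f_y = 5.54 × 75 = 415.5 kips.
Try a within the flange: a = T/(0.85 f'_c b_f) = 415.5/(0.85 × 3.5 × 33) = 4.232 in.
a = 4.232 > h_f = 3.3 in: the block extends into the web. Split into flange-overhang and web parts.
C_f = 0.85 f'_c (b_f − b_w) h_f = 0.85 × 3.5 × (33 − 11.3) × 3.3 = 213.0 kips.
Remaining web compression depth: a_w = (T − C_f)/(0.85 f'_c b_w) = (415.5 − 213.0)/(0.85 × 3.5 × 11.3) = 6.024 in.
M_n = C_f(d − h_f/2) + (T − C_f)(d − a_w/2) = 213.0 × (18.7 − 1.65) + 202.5 × (18.7 − 3.012) = 3631.7 + 3176.8 = 6808.5 kip·in.
M_n = 6808.5/12 = 567.38 kip·ft.

M_n ≈ 567 kip·ft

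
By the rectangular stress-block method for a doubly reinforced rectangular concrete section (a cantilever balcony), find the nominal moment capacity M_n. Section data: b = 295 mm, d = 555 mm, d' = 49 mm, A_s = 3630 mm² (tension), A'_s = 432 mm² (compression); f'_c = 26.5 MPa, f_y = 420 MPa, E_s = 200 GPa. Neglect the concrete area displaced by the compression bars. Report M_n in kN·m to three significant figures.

M_n ≈ 702 kN·m

Assume both tension and compression steel yield.
Net tension couple steel: A_s − A'_s = 3198 mm².
a = (A_s − A'_s) f_y / (0.85 f'_c b) = 1343160/(0.85 × 26.5 × 295) = 202.13 mm.
c = a/β₁ = 202.13/0.85 = 237.80 mm; ε'_s = 0.003(c − d')/c = 0.0024 ≥ f_y/E_s = 0.0021, so compression steel does yield.
M_n = (A_s − A'_s) f_y (d − a/2) + A'_s f_y (d − d') = [1343160 × (555 − 101.065) + 181440 × (555 − 49)] × 10⁻⁶ = 609.71 + 91.81 = 701.52 kN·m.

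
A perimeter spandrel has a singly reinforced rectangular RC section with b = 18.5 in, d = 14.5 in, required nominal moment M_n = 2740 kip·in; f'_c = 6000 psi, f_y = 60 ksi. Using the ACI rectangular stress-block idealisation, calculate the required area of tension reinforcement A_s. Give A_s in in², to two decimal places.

From M_n = 0.85 f'_c a b (d − a/2):
a = d − √(d² − 2M_n/(0.85 f'_c b)) = 14.5 − √(14.5² − 2 × 2740/(0.85 × 6 × 18.5)) = 2.164 in.
A_s = 0.85 f'_c a b / f_y = 0.85 × 6 × 2.164 × 18.5 / 60 = 3.403 in².

A_s ≈ 3.40 in²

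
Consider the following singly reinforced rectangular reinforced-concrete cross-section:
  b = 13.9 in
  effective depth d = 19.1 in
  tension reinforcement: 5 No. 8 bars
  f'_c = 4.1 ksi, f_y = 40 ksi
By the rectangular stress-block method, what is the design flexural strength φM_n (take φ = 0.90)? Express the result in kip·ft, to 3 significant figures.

φM_n ≈ 207 kip·ft

A_s = 5 × 0.79 = 3.95 in².
T = A_s f_y = 3.95 × 40 = 158 kips.
a = T/(0.85 f'_c b) = 158/(0.85 × 4.1 × 13.9) = 3.262 in.
M_n = T(d − a/2) = 158 × (19.1 − 1.631) = 2760.1 kip·in = 2760.1/12 = 230.01 kip·ft.
φM_n = 0.90 × 230.01 = 207.01 kip·ft.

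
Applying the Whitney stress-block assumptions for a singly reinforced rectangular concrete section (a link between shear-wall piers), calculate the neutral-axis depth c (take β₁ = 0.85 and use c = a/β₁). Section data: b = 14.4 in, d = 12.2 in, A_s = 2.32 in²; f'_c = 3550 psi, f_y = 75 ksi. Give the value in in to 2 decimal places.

T = A_s f_y = 2.32 × 75 = 174 kips.
a = T/(0.85 f'_c b) = 174/(0.85 × 3.55 × 14.4) = 4.0044 in.
With β₁ = 0.85, c = a/β₁ = 4.0044/0.85 = 4.71 in.

c ≈ 4.71 in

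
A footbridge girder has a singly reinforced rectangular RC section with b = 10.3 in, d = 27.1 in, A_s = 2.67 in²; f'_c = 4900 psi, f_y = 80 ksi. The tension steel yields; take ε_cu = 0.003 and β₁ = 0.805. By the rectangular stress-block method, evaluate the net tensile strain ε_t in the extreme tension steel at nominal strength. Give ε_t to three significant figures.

ε_t ≈ 0.0101

a = A_s f_y/(0.85 f'_c b) = 4.979 in.
β₁ = 0.805, so c = a/β₁ = 4.979/0.805 = 6.185 in.
From the linear strain diagram with ε_cu = 0.003: ε_t = 0.003 (d − c)/c = 0.003 × (27.1 − 6.185)/6.185 = 0.0101.
Since ε_t ≥ 0.005, the section is tension-controlled.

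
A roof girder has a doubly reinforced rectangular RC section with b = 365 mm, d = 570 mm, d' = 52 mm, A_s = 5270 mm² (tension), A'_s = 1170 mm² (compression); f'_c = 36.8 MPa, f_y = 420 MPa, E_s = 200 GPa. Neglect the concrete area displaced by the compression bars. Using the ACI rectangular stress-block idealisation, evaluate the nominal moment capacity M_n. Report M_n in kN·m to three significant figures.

Assume both tension and compression steel yield.
Net tension couple steel: A_s − A'_s = 4100 mm².
a = (A_s − A'_s) f_y / (0.85 f'_c b) = 1722000/(0.85 × 36.8 × 365) = 150.83 mm.
c = a/β₁ = 150.83/0.787 = 191.65 mm; ε'_s = 0.003(c − d')/c = 0.0022 ≥ f_y/E_s = 0.0021, so compression steel does yield.
M_n = (A_s − A'_s) f_y (d − a/2) + A'_s f_y (d − d') = [1722000 × (570 − 75.415) + 491400 × (570 − 52)] × 10⁻⁶ = 851.68 + 254.55 = 1106.23 kN·m.

M_n ≈ 1110 kN·m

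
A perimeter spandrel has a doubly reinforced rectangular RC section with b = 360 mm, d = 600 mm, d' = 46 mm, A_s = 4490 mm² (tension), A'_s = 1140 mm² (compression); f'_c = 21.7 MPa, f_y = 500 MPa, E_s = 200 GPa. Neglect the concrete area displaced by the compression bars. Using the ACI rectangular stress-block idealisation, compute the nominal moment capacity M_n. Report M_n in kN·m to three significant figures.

Assume both tension and compression steel yield.
Net tension couple steel: A_s − A'_s = 3350 mm².
a = (A_s − A'_s) f_y / (0.85 f'_c b) = 1675000/(0.85 × 21.7 × 360) = 252.25 mm.
c = a/β₁ = 252.25/0.85 = 296.76 mm; ε'_s = 0.003(c − d')/c = 0.0025 ≥ f_y/E_s = 0.0025, so compression steel does yield.
M_n = (A_s − A'_s) f_y (d − a/2) + A'_s f_y (d − d') = [1675000 × (600 − 126.125) + 570000 × (600 − 46)] × 10⁻⁶ = 793.74 + 315.78 = 1109.52 kN·m.

M_n ≈ 1110 kN·m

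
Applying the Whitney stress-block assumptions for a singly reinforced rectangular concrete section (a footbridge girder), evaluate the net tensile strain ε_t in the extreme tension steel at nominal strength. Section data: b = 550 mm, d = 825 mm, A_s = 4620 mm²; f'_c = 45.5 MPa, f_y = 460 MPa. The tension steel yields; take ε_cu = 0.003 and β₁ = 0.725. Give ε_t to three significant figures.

ε_t ≈ 0.0150

a = A_s f_y/(0.85 f'_c b) = 99.91 mm.
β₁ = 0.725, so c = a/β₁ = 99.91/0.725 = 137.81 mm.
From the linear strain diagram with ε_cu = 0.003: ε_t = 0.003 (d − c)/c = 0.003 × (825 − 137.81)/137.81 = 0.0150.
Since ε_t ≥ 0.005, the section is tension-controlled.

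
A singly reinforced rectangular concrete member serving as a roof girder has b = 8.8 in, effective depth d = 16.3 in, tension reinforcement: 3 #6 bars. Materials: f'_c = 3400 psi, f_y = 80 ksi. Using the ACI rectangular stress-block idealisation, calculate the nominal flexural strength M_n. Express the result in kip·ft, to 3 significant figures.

M_n ≈ 125 kip·ft

A_s = 3 × 0.44 = 1.32 in².
T = A_s f_y = 1.32 × 80 = 105.6 kips.
a = T/(0.85 f'_c b) = 105.6/(0.85 × 3.4 × 8.8) = 4.152 in.
M_n = T(d − a/2) = 105.6 × (16.3 − 2.076) = 1502.1 kip·in = 1502.1/12 = 125.18 kip·ft.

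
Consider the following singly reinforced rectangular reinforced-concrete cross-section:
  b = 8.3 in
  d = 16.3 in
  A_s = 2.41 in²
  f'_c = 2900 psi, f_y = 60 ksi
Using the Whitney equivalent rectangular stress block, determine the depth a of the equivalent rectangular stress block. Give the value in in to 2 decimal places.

a ≈ 7.07 in

T = A_s f_y = 2.41 × 60 = 144.6 kips.
a = T/(0.85 f'_c b) = 144.6/(0.85 × 2.9 × 8.3) = 7.07 in.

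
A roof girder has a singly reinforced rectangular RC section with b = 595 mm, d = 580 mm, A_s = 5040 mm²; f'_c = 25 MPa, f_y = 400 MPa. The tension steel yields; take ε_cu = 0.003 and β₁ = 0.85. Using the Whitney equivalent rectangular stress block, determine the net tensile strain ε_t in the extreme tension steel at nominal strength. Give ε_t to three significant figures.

ε_t ≈ 0.00628

a = A_s f_y/(0.85 f'_c b) = 159.45 mm.
β₁ = 0.85, so c = a/β₁ = 159.45/0.85 = 187.59 mm.
From the linear strain diagram with ε_cu = 0.003: ε_t = 0.003 (d − c)/c = 0.003 × (580 − 187.59)/187.59 = 0.00628.
Since ε_t ≥ 0.005, the section is tension-controlled.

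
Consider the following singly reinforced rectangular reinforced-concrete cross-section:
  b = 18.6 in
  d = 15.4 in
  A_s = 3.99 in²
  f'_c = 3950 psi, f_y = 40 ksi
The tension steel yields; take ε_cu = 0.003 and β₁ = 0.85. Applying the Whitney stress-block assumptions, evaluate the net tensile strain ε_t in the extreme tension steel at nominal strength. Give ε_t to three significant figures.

ε_t ≈ 0.0124

a = A_s f_y/(0.85 f'_c b) = 2.556 in.
β₁ = 0.85, so c = a/β₁ = 2.556/0.85 = 3.007 in.
From the linear strain diagram with ε_cu = 0.003: ε_t = 0.003 (d − c)/c = 0.003 × (15.4 − 3.007)/3.007 = 0.0124.
Since ε_t ≥ 0.005, the section is tension-controlled.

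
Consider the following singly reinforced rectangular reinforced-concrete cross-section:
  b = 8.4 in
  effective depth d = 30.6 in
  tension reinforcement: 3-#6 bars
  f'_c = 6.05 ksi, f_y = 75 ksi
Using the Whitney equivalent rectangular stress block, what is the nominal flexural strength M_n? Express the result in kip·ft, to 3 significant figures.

A_s = 3 × 0.44 = 1.32 in².
T = A_s f_y = 1.32 × 75 = 99 kips.
a = T/(0.85 f'_c b) = 99/(0.85 × 6.05 × 8.4) = 2.292 in.
M_n = T(d − a/2) = 99 × (30.6 − 1.146) = 2915.9 kip·in = 2915.9/12 = 242.99 kip·ft.

M_n ≈ 243 kip·ft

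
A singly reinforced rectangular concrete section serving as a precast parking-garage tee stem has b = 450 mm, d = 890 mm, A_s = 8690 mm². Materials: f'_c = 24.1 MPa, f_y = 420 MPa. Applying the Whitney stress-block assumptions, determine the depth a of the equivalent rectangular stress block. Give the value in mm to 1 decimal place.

a ≈ 395.9 mm

T = A_s f_y = 8690 × 420 = 3649800 N = 3649.8 kN.
Setting C = 0.85 f'_c a b equal to T: a = 3649800/(0.85 × 24.1 × 450) = 395.9 mm.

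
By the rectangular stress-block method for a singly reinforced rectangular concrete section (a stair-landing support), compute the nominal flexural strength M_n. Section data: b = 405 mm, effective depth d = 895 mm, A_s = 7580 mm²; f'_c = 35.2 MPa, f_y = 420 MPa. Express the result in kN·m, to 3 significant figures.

T = A_s f_y = 7580 × 420 = 3183600 N = 3183.6 kN.
From C = T: a = T/(0.85 f'_c b) = 3183600/(0.85 × 35.2 × 405) = 262.73 mm.
M_n = T(d − a/2) = 3183.6 kN × (895 − 131.365) mm = 2431.11 kN·m.

M_n ≈ 2430 kN·m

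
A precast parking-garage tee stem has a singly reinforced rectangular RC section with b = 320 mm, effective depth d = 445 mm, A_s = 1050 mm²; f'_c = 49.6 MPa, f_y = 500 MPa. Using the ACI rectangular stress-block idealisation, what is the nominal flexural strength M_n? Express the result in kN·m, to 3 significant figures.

T = A_s f_y = 1050 × 500 = 525000 N = 525 kN.
From C = T: a = T/(0.85 f'_c b) = 525000/(0.85 × 49.6 × 320) = 38.91 mm.
M_n = T(d − a/2) = 525 kN × (445 − 19.455) mm = 223.41 kN·m.

M_n ≈ 223 kN·m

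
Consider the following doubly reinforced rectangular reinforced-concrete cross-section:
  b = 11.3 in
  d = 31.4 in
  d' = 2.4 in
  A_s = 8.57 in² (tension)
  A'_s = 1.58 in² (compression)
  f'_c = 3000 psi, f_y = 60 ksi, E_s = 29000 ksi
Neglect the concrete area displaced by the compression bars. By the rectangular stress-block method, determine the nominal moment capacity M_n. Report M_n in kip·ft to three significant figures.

M_n ≈ 1070 kip·ft

Assume both steels yield.
a = (A_s − A'_s) f_y/(0.85 f'_c b) = (8.57 − 1.58) × 60/(0.85 × 3 × 11.3) = 14.555 in.
c = a/β₁ = 14.555/0.85 = 17.124 in; ε'_s = 0.003(c − d')/c = 0.0026 ≥ ε_y = 0.0021, so the compression steel yields.
M_n = (A_s − A'_s) f_y (d − a/2) + A'_s f_y (d − d') = 419.4 × (31.4 − 7.2775) + 94.8 × (31.4 − 2.4) = 10117.0 + 2749.2 = 12866.2 kip·in = 12866.2/12 = 1072.18 kip·ft.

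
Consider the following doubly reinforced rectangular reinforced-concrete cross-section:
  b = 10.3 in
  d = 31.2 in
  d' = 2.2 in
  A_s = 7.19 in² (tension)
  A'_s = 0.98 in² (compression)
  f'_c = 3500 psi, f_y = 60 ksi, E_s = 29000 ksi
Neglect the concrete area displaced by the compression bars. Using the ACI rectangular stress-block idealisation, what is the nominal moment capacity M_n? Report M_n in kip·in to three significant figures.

Assume both steels yield.
a = (A_s − A'_s) f_y/(0.85 f'_c b) = (7.19 − 0.98) × 60/(0.85 × 3.5 × 10.3) = 12.160 in.
c = a/β₁ = 12.160/0.85 = 14.306 in; ε'_s = 0.003(c − d')/c = 0.0025 ≥ ε_y = 0.0021, so the compression steel yields.
M_n = (A_s − A'_s) f_y (d − a/2) + A'_s f_y (d − d') = 372.6 × (31.2 − 6.08) + 58.8 × (31.2 − 2.2) = 9359.7 + 1705.2 = 11064.9 kip·in.

M_n ≈ 11100 kip·in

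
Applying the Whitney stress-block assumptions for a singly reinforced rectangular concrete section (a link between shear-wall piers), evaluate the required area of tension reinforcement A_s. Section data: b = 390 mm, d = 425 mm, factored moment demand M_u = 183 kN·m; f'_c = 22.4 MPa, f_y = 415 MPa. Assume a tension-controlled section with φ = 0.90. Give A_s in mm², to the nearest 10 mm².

A_s ≈ 1260 mm²

M_n = M_u/φ = 183/0.90 = 203.333 kN·m.
With M_n = 0.85 f'_c a b (d − a/2), solve the quadratic for a:
a = d − √(d² − 2M_n/(0.85 f'_c b)) = 425 − √(425² − 2 × 203.333×10⁶/(0.85 × 22.4 × 390)) = 70.23 mm.
A_s = 0.85 f'_c a b / f_y = 0.85 × 22.4 × 70.23 × 390 / 415 = 1256.6 mm².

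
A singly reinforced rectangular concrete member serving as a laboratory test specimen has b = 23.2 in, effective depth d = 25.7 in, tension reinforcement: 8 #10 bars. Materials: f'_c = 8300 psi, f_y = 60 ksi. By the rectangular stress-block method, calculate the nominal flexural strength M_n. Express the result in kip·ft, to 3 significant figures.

A_s = 8 × 1.27 = 10.16 in².
T = A_s f_y = 10.16 × 60 = 609.6 kips.
a = T/(0.85 f'_c b) = 609.6/(0.85 × 8.3 × 23.2) = 3.724 in.
M_n = T(d − a/2) = 609.6 × (25.7 − 1.862) = 14531.6 kip·in = 14531.6/12 = 1210.97 kip·ft.

M_n ≈ 1210 kip·ft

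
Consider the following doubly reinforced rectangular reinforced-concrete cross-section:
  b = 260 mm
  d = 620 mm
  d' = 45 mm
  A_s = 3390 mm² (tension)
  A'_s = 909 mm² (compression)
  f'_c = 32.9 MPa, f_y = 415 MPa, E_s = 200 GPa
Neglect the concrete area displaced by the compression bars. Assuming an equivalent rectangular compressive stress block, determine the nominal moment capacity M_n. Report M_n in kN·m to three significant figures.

M_n ≈ 782 kN·m

Assume both tension and compression steel yield.
Net tension couple steel: A_s − A'_s = 2481 mm².
a = (A_s − A'_s) f_y / (0.85 f'_c b) = 1029615/(0.85 × 32.9 × 260) = 141.61 mm.
c = a/β₁ = 141.61/0.815 = 173.75 mm; ε'_s = 0.003(c − d')/c = 0.0022 ≥ f_y/E_s = 0.0021, so compression steel does yield.
M_n = (A_s − A'_s) f_y (d − a/2) + A'_s f_y (d − d') = [1029615 × (620 − 70.805) + 377235 × (620 − 45)] × 10⁻⁶ = 565.46 + 216.91 = 782.37 kN·m.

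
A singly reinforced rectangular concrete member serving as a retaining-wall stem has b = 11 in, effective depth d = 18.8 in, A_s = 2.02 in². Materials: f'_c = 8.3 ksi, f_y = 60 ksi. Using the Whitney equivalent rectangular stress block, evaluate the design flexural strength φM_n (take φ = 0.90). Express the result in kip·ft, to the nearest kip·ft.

φM_n ≈ 164 kip·ft

T = A_s f_y = 2.02 × 60 = 121.2 kips.
a = T/(0.85 f'_c b) = 121.2/(0.85 × 8.3 × 11) = 1.562 in.
M_n = T(d − a/2) = 121.2 × (18.8 − 0.781) = 2183.9 kip·in = 2183.9/12 = 181.99 kip·ft.
φM_n = 0.90 × 181.99 = 163.79 kip·ft.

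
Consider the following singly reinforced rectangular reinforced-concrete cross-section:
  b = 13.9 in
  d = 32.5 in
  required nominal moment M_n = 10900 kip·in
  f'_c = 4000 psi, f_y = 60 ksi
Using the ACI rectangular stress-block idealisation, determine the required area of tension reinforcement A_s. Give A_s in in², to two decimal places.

From M_n = 0.85 f'_c a b (d − a/2):
a = d − √(d² − 2M_n/(0.85 f'_c b)) = 32.5 − √(32.5² − 2 × 10900/(0.85 × 4 × 13.9)) = 8.108 in.
A_s = 0.85 f'_c a b / f_y = 0.85 × 4 × 8.108 × 13.9 / 60 = 6.386 in².

A_s ≈ 6.39 in²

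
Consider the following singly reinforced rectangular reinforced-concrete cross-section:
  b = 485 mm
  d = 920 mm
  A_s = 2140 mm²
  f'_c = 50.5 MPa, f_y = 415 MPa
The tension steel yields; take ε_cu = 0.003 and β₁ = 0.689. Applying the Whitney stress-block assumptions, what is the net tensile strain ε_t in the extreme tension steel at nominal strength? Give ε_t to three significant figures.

a = A_s f_y/(0.85 f'_c b) = 42.66 mm.
β₁ = 0.689, so c = a/β₁ = 42.66/0.689 = 61.92 mm.
From the linear strain diagram with ε_cu = 0.003: ε_t = 0.003 (d − c)/c = 0.003 × (920 − 61.92)/61.92 = 0.0416.
Since ε_t ≥ 0.005, the section is tension-controlled.

ε_t ≈ 0.0416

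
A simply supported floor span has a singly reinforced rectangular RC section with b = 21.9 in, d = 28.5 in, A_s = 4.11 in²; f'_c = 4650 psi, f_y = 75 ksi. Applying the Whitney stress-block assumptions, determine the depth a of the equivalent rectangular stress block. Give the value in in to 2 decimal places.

a ≈ 3.56 in

T = A_s f_y = 4.11 × 75 = 308.25 kips.
a = T/(0.85 f'_c b) = 308.25/(0.85 × 4.65 × 21.9) = 3.56 in.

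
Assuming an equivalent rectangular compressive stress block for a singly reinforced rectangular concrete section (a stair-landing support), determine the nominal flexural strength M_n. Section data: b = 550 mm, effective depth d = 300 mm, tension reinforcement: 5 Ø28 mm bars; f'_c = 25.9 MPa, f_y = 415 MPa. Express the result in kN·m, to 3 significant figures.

M_n ≈ 316 kN·m

A_s = 5 × 616 = 3080 mm².
T = A_s f_y = 3080 × 415 = 1278200 N = 1278.2 kN.
From C = T: a = T/(0.85 f'_c b) = 1278200/(0.85 × 25.9 × 550) = 105.56 mm.
M_n = T(d − a/2) = 1278.2 kN × (300 − 52.78) mm = 316.00 kN·m.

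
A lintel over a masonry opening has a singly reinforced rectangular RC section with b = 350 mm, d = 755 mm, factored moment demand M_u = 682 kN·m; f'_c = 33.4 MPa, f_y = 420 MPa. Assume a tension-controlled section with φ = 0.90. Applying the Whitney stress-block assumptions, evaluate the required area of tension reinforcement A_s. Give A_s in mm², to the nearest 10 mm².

A_s ≈ 2580 mm²

M_n = M_u/φ = 682/0.90 = 757.778 kN·m.
With M_n = 0.85 f'_c a b (d − a/2), solve the quadratic for a:
a = d − √(d² − 2M_n/(0.85 f'_c b)) = 755 − √(755² − 2 × 757.778×10⁶/(0.85 × 33.4 × 350)) = 108.86 mm.
A_s = 0.85 f'_c a b / f_y = 0.85 × 33.4 × 108.86 × 350 / 420 = 2575.4 mm².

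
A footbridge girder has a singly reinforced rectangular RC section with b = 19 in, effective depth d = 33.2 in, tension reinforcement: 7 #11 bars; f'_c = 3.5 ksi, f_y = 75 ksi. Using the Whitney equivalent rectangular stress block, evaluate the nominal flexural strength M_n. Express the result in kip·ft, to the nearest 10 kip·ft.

A_s = 7 × 1.56 = 10.92 in².
T = A_s f_y = 10.92 × 75 = 819 kips.
a = T/(0.85 f'_c b) = 819/(0.85 × 3.5 × 19) = 14.489 in.
M_n = T(d − a/2) = 819 × (33.2 − 7.2445) = 21257.6 kip·in = 21257.6/12 = 1771.47 kip·ft.

M_n ≈ 1770 kip·ft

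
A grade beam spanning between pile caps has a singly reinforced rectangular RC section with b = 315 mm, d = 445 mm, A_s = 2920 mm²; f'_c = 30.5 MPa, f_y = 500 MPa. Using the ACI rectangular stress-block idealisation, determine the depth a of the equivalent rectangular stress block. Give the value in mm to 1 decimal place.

a ≈ 178.8 mm

T = A_s f_y = 2920 × 500 = 1460000 N = 1460 kN.
Setting C = 0.85 f'_c a b equal to T: a = 1460000/(0.85 × 30.5 × 315) = 178.8 mm.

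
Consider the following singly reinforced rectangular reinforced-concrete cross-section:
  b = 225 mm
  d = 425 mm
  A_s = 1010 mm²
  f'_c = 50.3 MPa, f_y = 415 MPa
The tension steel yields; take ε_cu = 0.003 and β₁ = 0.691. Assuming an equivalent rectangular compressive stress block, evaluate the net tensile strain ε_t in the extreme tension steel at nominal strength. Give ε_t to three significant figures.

ε_t ≈ 0.0172

a = A_s f_y/(0.85 f'_c b) = 43.57 mm.
β₁ = 0.691, so c = a/β₁ = 43.57/0.691 = 63.05 mm.
From the linear strain diagram with ε_cu = 0.003: ε_t = 0.003 (d − c)/c = 0.003 × (425 − 63.05)/63.05 = 0.0172.
Since ε_t ≥ 0.005, the section is tension-controlled.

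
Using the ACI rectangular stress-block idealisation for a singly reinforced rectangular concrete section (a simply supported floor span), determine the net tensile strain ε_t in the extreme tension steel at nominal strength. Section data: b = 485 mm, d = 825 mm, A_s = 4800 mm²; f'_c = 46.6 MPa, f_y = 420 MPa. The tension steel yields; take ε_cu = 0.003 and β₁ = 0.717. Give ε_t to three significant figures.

ε_t ≈ 0.0139

a = A_s f_y/(0.85 f'_c b) = 104.94 mm.
β₁ = 0.717, so c = a/β₁ = 104.94/0.717 = 146.36 mm.
From the linear strain diagram with ε_cu = 0.003: ε_t = 0.003 (d − c)/c = 0.003 × (825 − 146.36)/146.36 = 0.0139.
Since ε_t ≥ 0.005, the section is tension-controlled.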